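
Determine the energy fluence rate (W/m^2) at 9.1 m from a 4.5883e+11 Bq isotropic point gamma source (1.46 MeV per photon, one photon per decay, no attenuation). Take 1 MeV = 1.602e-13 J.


psi = A * E * 1.602e-13 / (4*pi*r^2)
psi = 4.5883e+11 * 1.46 * 1.602e-13 / (4*pi*9.1^2)
psi = 1.0313e-04 W/m^2

1.0313e-04


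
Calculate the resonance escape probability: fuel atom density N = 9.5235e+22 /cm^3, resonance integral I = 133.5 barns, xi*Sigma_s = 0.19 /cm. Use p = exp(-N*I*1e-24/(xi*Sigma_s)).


p = exp(-N * I * 1e-24 / (xi*Sigma_s))
p = exp(-9.5235e+22 * 133.5 * 1e-24 / 0.19)
p = 8.6923e-30

8.6923e-30


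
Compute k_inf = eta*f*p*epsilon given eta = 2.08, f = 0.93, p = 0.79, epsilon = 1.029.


k_inf = eta * f * p * epsilon
k_inf = 2.08 * 0.93 * 0.79 * 1.029
k_inf = 1.5725

1.5725


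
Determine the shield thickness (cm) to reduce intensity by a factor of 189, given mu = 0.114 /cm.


x = ln(factor) / mu
x = ln(189) / 0.114
x = 45.980 cm

45.980


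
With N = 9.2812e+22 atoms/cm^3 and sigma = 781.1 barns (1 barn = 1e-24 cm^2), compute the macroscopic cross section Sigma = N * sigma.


Sigma = N * sigma_barns * 1e-24
Sigma = 9.2812e+22 * 781.1 * 1e-24
Sigma = 72.495 /cm

72.495


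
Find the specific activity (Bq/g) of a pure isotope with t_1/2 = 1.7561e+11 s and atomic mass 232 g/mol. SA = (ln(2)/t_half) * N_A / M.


lambda = ln(2) / t_half = ln(2) / 1.7561e+11 = 3.947083e-12 /s
SA = lambda * N_A / M
SA = 3.947083e-12 * 6.022e23 / 232
SA = 1.0245e+10 Bq/g

1.0245e+10


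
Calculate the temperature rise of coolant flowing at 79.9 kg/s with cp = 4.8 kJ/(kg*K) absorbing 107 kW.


dT = Q / (m_dot * cp)
dT = 107 / (79.9 * 4.8)
dT = 0.27899 C

0.27899


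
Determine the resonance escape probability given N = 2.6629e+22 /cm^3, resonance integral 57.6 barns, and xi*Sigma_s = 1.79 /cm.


p = exp(-N * I * 1e-24 / (xi*Sigma_s))
p = exp(-2.6629e+22 * 57.6 * 1e-24 / 1.79)
p = 0.42448

0.42448


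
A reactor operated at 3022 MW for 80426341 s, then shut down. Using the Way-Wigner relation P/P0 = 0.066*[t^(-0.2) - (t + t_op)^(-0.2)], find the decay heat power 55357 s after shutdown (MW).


P/P0 = 0.066 * [t^(-0.2) - (t + t_op)^(-0.2)]
P/P0 = 0.066 * [55357^(-0.2) - (55357 + 80426341)^(-0.2)]
P/P0 = 0.066 * [0.1125552 - 0.02623376] = 0.005697215
P = 3022 * 0.005697215 = 17.217 MW

17.217


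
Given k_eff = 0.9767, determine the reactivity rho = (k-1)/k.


rho = (k_eff - 1) / k_eff
rho = (0.9767 - 1) / 0.9767
rho = -0.023856

-0.023856


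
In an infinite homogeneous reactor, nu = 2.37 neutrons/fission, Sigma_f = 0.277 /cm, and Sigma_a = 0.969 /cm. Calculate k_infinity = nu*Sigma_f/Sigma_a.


k_inf = nu * Sigma_f / Sigma_a
k_inf = 2.37 * 0.277 / 0.969
k_inf = 0.67749

0.67749


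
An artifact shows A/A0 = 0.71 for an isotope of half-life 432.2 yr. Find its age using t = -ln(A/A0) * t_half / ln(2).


lambda = ln(2) / t_half = ln(2) / 432.2 = 0.001603765 /yr
t = -ln(A/A0) / lambda
t = -ln(0.71) / 0.001603765
t = 213.55 yr

213.55


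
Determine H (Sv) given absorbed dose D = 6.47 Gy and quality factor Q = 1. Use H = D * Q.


H = D * Q
H = 6.47 * 1
H = 6.4700 Sv

6.4700


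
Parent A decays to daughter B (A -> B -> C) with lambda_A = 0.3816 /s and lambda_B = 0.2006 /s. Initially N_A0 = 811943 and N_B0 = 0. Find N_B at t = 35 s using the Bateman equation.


N_B(t) = lambda_A * N_A0 / (lambda_B - lambda_A) * [exp(-lambda_A*t) - exp(-lambda_B*t)]
exp(-0.3816*35) = 1.583299e-06; exp(-0.2006*35) = 8.929321e-04
N_B = 0.3816 * 811943 / (0.2006 - 0.3816) * (1.583299e-06 - 8.929321e-04)
N_B = 1525.8

1525.8


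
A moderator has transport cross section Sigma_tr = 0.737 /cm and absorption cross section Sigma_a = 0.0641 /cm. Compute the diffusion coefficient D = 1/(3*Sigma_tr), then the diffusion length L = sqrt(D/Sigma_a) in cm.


D = 1 / (3 * Sigma_tr) = 1 / (3 * 0.737) = 0.4522840 cm
L = sqrt(D / Sigma_a)
L = sqrt(0.4522840 / 0.0641)
L = 2.6563 cm

2.6563


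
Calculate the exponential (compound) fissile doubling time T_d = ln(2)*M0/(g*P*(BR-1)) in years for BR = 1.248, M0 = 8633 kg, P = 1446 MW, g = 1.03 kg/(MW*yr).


Breeding gain G = BR - 1 = 1.248 - 1 = 0.248
Fissile production rate = g * P * G = 1.03 * 1446 * 0.248 = 369.36624 kg/yr
T_d = ln(2) * M0 / (g * P * G)
T_d = ln(2) * 8633 / 369.36624 = 16.201 yr

16.201


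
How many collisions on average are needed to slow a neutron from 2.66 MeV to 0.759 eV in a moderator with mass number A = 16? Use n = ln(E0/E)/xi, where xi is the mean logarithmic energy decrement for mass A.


xi = 1 + (A-1)^2/(2A)*ln((A-1)/(A+1)) = 0.1199467 (for A = 16)
n = ln(E0/E) / xi
n = ln(2.66e6 / 0.759) / 0.1199467
n = ln(3.504611e+06) / 0.1199467 = 125.64

125.64


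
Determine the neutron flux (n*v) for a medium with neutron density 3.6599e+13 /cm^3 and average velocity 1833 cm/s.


phi = n * v
phi = 3.6599e+13 * 1833
phi = 6.7086e+16 /cm^2/s

6.7086e+16


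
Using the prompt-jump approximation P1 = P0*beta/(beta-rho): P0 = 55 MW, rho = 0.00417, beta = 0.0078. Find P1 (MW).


P1/P0 = beta / (beta - rho)
P1/P0 = 0.0078 / (0.0078 - 0.00417) = 2.148760
P1 = 55 * 2.148760 = 118.18 MW

118.18


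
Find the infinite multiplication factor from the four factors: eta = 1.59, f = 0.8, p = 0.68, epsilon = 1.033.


k_inf = eta * f * p * epsilon
k_inf = 1.59 * 0.8 * 0.68 * 1.033
k_inf = 0.89350

0.89350


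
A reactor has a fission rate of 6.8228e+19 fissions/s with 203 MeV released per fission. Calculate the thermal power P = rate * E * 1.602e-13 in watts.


P = fission_rate * E_MeV * 1.602e-13
P = 6.8228e+19 * 203 * 1.602e-13
P = 2.2188e+09 W

2.2188e+09


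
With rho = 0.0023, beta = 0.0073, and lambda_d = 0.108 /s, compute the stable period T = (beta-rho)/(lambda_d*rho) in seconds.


T = (beta - rho) / (lambda_d * rho)
T = (0.0073 - 0.0023) / (0.108 * 0.0023)
T = 20.129 s

20.129


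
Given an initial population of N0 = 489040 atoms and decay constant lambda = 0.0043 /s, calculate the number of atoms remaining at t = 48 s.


N = N0 * exp(-lambda * t)
N = 489040 * exp(-0.0043 * 48)
N = 397838

397838


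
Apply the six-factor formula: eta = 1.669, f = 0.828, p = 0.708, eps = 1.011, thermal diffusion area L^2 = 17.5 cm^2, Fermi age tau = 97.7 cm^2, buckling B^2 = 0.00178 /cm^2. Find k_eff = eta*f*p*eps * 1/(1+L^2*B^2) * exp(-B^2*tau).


k_inf = eta*f*p*eps = 1.669*0.828*0.708*1.011 = 0.9891703
P_TNL = 1/(1 + L^2*B^2) = 1/(1 + 17.5*0.00178) = 0.9697910
P_FNL = exp(-B^2*tau) = exp(-0.00178*97.7) = 0.8403759
k_eff = k_inf * P_TNL * P_FNL = 0.9891703 * 0.9697910 * 0.8403759
k_eff = 0.80616

0.80616


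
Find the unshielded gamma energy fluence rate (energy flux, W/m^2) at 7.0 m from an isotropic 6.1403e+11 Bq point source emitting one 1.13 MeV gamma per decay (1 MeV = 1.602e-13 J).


psi = A * E * 1.602e-13 / (4*pi*r^2)
psi = 6.1403e+11 * 1.13 * 1.602e-13 / (4*pi*7.0^2)
psi = 1.8052e-04 W/m^2

1.8052e-04


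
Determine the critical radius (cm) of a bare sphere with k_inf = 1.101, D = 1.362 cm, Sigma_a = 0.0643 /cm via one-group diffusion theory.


L^2 = D / Sigma_a = 1.362 / 0.0643 = 21.18196 cm^2
B_m^2 = (k_inf - 1) / L^2 = (1.101 - 1) / 21.18196 = 0.004768208 /cm^2
For a bare sphere: B_g = pi/R, so R_c = pi / sqrt(B_m^2)
R_c = pi / sqrt(0.004768208) = 45.496 cm

45.496


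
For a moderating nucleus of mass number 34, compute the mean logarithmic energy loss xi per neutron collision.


xi = 1 + (A-1)^2/(2A) * ln((A-1)/(A+1))
xi = 1 + (34-1)^2/(2*34) * ln((34-1)/(34 +1))
xi = 0.057687

0.057687


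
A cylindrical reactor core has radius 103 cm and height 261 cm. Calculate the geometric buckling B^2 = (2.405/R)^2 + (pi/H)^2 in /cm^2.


B^2 = (2.405/R)^2 + (pi/H)^2
B^2 = (2.405/103)^2 + (pi/261)^2
B^2 = 6.9008e-04 /cm^2

6.9008e-04


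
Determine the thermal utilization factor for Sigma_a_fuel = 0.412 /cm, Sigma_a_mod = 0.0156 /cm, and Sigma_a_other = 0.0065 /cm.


f = Sigma_a_fuel / (Sigma_a_fuel + Sigma_a_mod + Sigma_a_other)
f = 0.412 / (0.412 + 0.0156 + 0.0065)
f = 0.94909

0.94909


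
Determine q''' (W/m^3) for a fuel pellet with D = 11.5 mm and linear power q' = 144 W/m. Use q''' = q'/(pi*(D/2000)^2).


r = D / 2 / 1000 = 11.5 / 2 / 1000 = 0.00575 m
q''' = q' / (pi * r^2)
q''' = 144 / (pi * 0.00575^2)
q''' = 1.3864e+06 W/m^3

1.3864e+06


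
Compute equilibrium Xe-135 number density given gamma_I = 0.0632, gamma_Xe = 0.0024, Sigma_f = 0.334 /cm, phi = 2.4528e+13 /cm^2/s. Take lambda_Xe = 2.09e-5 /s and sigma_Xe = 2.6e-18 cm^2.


Xe_eq = (gamma_I + gamma_Xe) * Sigma_f * phi / (lambda_Xe + sigma_Xe * phi)
Numerator = (0.0632 + 0.0024) * 0.334 * 2.4528e+13 = 5.374183e+11
Denominator = 2.09e-5 + 2.6e-18 * 2.4528e+13 = 8.467280e-05
Xe_eq = 5.374183e+11 / 8.467280e-05 = 6.3470e+15 /cm^3

6.3470e+15


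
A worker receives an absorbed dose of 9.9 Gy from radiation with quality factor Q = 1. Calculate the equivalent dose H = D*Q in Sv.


H = D * Q
H = 9.9 * 1
H = 9.9000 Sv

9.9000


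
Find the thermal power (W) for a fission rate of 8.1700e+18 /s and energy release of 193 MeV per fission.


P = fission_rate * E_MeV * 1.602e-13
P = 8.1700e+18 * 193 * 1.602e-13
P = 2.5260e+08 W

2.5260e+08


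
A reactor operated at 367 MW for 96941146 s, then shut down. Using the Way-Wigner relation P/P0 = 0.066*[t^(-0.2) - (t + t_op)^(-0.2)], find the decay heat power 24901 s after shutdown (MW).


P/P0 = 0.066 * [t^(-0.2) - (t + t_op)^(-0.2)]
P/P0 = 0.066 * [24901^(-0.2) - (24901 + 96941146)^(-0.2)]
P/P0 = 0.066 * [0.1320555 - 0.02527412] = 0.007047571
P = 367 * 0.007047571 = 2.5865 MW

2.5865


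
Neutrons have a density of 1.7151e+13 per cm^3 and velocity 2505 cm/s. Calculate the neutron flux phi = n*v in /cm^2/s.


phi = n * v
phi = 1.7151e+13 * 2505
phi = 4.2963e+16 /cm^2/s

4.2963e+16


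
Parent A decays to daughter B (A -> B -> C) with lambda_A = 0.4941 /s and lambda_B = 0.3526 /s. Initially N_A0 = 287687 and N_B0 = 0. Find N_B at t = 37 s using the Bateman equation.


N_B(t) = lambda_A * N_A0 / (lambda_B - lambda_A) * [exp(-lambda_A*t) - exp(-lambda_B*t)]
exp(-0.4941*37) = 1.149102e-08; exp(-0.3526*37) = 2.158278e-06
N_B = 0.4941 * 287687 / (0.3526 - 0.4941) * (1.149102e-08 - 2.158278e-06)
N_B = 2.1566

2.1566


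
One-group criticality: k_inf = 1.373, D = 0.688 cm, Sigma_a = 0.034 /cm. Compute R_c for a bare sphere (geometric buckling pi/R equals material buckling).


L^2 = D / Sigma_a = 0.688 / 0.034 = 20.23529 cm^2
B_m^2 = (k_inf - 1) / L^2 = (1.373 - 1) / 20.23529 = 0.01843314 /cm^2
For a bare sphere: B_g = pi/R, so R_c = pi / sqrt(B_m^2)
R_c = pi / sqrt(0.01843314) = 23.139 cm

23.139


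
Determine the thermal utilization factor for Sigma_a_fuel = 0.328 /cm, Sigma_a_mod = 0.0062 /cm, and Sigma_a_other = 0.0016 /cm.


f = Sigma_a_fuel / (Sigma_a_fuel + Sigma_a_mod + Sigma_a_other)
f = 0.328 / (0.328 + 0.0062 + 0.0016)
f = 0.97677

0.97677


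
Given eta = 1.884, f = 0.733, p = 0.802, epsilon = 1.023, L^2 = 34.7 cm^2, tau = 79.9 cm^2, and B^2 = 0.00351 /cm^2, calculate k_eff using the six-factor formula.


k_inf = eta*f*p*eps = 1.884*0.733*0.802*1.023 = 1.133013
P_TNL = 1/(1 + L^2*B^2) = 1/(1 + 34.7*0.00351) = 0.8914269
P_FNL = exp(-B^2*tau) = exp(-0.00351*79.9) = 0.7554445
k_eff = k_inf * P_TNL * P_FNL = 1.133013 * 0.8914269 * 0.7554445
k_eff = 0.76300

0.76300


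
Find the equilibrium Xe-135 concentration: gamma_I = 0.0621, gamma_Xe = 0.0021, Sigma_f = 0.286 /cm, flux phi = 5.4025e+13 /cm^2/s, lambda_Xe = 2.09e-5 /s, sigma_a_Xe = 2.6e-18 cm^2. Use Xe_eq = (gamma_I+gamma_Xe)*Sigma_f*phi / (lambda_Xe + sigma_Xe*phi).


Xe_eq = (gamma_I + gamma_Xe) * Sigma_f * phi / (lambda_Xe + sigma_Xe * phi)
Numerator = (0.0621 + 0.0021) * 0.286 * 5.4025e+13 = 9.919638e+11
Denominator = 2.09e-5 + 2.6e-18 * 5.4025e+13 = 1.613650e-04
Xe_eq = 9.919638e+11 / 1.613650e-04 = 6.1473e+15 /cm^3

6.1473e+15


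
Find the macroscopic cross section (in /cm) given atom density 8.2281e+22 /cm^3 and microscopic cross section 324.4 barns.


Sigma = N * sigma_barns * 1e-24
Sigma = 8.2281e+22 * 324.4 * 1e-24
Sigma = 26.692 /cm

26.692


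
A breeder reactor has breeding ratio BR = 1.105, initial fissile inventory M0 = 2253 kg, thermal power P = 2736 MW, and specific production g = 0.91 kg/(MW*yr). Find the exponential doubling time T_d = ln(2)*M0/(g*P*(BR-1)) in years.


Breeding gain G = BR - 1 = 1.105 - 1 = 0.105
Fissile production rate = g * P * G = 0.91 * 2736 * 0.105 = 261.4248 kg/yr
T_d = ln(2) * M0 / (g * P * G)
T_d = ln(2) * 2253 / 261.4248 = 5.9737 yr

5.9737


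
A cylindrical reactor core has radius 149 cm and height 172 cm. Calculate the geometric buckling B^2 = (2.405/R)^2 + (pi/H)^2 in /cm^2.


B^2 = (2.405/R)^2 + (pi/H)^2
B^2 = (2.405/149)^2 + (pi/172)^2
B^2 = 5.9414e-04 /cm^2

5.9414e-04


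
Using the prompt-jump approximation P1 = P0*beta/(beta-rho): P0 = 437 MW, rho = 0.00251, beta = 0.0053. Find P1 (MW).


P1/P0 = beta / (beta - rho)
P1/P0 = 0.0053 / (0.0053 - 0.00251) = 1.899642
P1 = 437 * 1.899642 = 830.14 MW

830.14


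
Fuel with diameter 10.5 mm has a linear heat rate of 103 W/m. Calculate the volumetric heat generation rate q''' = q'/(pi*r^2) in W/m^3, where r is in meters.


r = D / 2 / 1000 = 10.5 / 2 / 1000 = 0.00525 m
q''' = q' / (pi * r^2)
q''' = 103 / (pi * 0.00525^2)
q''' = 1.1895e+06 W/m^3

1.1895e+06


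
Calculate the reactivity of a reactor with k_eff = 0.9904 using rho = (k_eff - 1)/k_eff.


rho = (k_eff - 1) / k_eff
rho = (0.9904 - 1) / 0.9904
rho = -0.0096931

-0.0096931


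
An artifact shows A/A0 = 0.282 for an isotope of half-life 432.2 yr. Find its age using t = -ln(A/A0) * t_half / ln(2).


lambda = ln(2) / t_half = ln(2) / 432.2 = 0.001603765 /yr
t = -ln(A/A0) / lambda
t = -ln(0.282) / 0.001603765
t = 789.30 yr

789.30


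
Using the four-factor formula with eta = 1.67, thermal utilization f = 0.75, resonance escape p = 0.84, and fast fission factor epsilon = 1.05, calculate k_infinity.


k_inf = eta * f * p * epsilon
k_inf = 1.67 * 0.75 * 0.84 * 1.05
k_inf = 1.1047

1.1047


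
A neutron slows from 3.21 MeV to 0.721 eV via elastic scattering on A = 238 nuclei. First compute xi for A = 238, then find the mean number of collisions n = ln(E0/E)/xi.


xi = 1 + (A-1)^2/(2A)*ln((A-1)/(A+1)) = 0.008379872 (for A = 238)
n = ln(E0/E) / xi
n = ln(3.21e6 / 0.721) / 0.008379872
n = ln(4.452150e+06) / 0.008379872 = 1826.9

1826.9


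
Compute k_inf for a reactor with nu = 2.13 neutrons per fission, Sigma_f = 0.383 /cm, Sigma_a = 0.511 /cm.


k_inf = nu * Sigma_f / Sigma_a
k_inf = 2.13 * 0.383 / 0.511
k_inf = 1.5965

1.5965


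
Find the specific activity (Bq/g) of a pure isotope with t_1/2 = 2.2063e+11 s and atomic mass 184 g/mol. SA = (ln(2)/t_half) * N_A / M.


lambda = ln(2) / t_half = ln(2) / 2.2063e+11 = 3.141672e-12 /s
SA = lambda * N_A / M
SA = 3.141672e-12 * 6.022e23 / 184
SA = 1.0282e+10 Bq/g

1.0282e+10


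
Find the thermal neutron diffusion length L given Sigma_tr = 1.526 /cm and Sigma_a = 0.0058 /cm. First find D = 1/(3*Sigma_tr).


D = 1 / (3 * Sigma_tr) = 1 / (3 * 1.526) = 0.2184360 cm
L = sqrt(D / Sigma_a)
L = sqrt(0.2184360 / 0.0058)
L = 6.1369 cm

6.1369


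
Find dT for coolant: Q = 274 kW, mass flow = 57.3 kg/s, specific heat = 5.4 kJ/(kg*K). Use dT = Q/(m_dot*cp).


dT = Q / (m_dot * cp)
dT = 274 / (57.3 * 5.4)
dT = 0.88553 C

0.88553


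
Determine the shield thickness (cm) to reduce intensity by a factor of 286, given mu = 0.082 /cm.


x = ln(factor) / mu
x = ln(286) / 0.082
x = 68.976 cm

68.976


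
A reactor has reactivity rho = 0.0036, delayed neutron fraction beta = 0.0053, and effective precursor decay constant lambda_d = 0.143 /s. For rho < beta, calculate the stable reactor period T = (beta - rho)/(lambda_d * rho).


T = (beta - rho) / (lambda_d * rho)
T = (0.0053 - 0.0036) / (0.143 * 0.0036)
T = 3.3023 s

3.3023


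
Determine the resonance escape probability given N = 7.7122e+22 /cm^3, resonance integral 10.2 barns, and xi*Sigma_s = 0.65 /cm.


p = exp(-N * I * 1e-24 / (xi*Sigma_s))
p = exp(-7.7122e+22 * 10.2 * 1e-24 / 0.65)
p = 0.29813

0.29813


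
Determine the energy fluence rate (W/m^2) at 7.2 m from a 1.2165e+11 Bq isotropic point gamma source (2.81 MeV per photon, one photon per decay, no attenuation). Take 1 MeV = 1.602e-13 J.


psi = A * E * 1.602e-13 / (4*pi*r^2)
psi = 1.2165e+11 * 2.81 * 1.602e-13 / (4*pi*7.2^2)
psi = 8.4063e-05 W/m^2

8.4063e-05


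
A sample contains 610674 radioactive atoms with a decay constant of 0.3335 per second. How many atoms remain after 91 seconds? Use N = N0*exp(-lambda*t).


N = N0 * exp(-lambda * t)
N = 610674 * exp(-0.3335 * 91)
N = 4.0330e-08

4.0330e-08


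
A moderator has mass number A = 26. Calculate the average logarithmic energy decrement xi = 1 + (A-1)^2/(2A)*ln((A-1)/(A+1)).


xi = 1 + (A-1)^2/(2A) * ln((A-1)/(A+1))
xi = 1 + (26-1)^2/(2*26) * ln((26-1)/(26 +1))
xi = 0.074987

0.074987


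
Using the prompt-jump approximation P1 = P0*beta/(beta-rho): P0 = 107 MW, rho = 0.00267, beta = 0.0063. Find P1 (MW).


P1/P0 = beta / (beta - rho)
P1/P0 = 0.0063 / (0.0063 - 0.00267) = 1.735537
P1 = 107 * 1.735537 = 185.70 MW

185.70


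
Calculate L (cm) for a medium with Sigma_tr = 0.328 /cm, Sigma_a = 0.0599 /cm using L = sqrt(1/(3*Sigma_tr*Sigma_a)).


D = 1 / (3 * Sigma_tr) = 1 / (3 * 0.328) = 1.016260 cm
L = sqrt(D / Sigma_a)
L = sqrt(1.016260 / 0.0599)
L = 4.1190 cm

4.1190


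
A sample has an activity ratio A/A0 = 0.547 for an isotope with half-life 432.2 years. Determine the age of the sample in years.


lambda = ln(2) / t_half = ln(2) / 432.2 = 0.001603765 /yr
t = -ln(A/A0) / lambda
t = -ln(0.547) / 0.001603765
t = 376.18 yr

376.18


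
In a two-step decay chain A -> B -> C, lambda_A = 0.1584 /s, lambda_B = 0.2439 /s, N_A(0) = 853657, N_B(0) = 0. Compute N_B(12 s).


N_B(t) = lambda_A * N_A0 / (lambda_B - lambda_A) * [exp(-lambda_A*t) - exp(-lambda_B*t)]
exp(-0.1584*12) = 0.1494490; exp(-0.2439*12) = 0.05356818
N_B = 0.1584 * 853657 / (0.2439 - 0.1584) * (0.1494490 - 0.05356818)
N_B = 151637

151637


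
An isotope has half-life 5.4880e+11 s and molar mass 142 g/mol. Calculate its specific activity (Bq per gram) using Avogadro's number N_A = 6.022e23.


lambda = ln(2) / t_half = ln(2) / 5.4880e+11 = 1.263023e-12 /s
SA = lambda * N_A / M
SA = 1.263023e-12 * 6.022e23 / 142
SA = 5.3563e+09 Bq/g

5.3563e+09


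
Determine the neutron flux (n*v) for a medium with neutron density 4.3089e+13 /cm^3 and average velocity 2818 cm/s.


phi = n * v
phi = 4.3089e+13 * 2818
phi = 1.2142e+17 /cm^2/s

1.2142e+17


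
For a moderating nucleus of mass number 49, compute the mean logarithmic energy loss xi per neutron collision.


xi = 1 + (A-1)^2/(2A) * ln((A-1)/(A+1))
xi = 1 + (49-1)^2/(2*49) * ln((49-1)/(49 +1))
xi = 0.040267

0.040267


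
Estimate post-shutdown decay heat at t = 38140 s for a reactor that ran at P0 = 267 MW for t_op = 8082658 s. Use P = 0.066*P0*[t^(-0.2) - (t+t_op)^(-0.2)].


P/P0 = 0.066 * [t^(-0.2) - (t + t_op)^(-0.2)]
P/P0 = 0.066 * [38140^(-0.2) - (38140 + 8082658)^(-0.2)]
P/P0 = 0.066 * [0.1212618 - 0.04150307] = 0.005264076
P = 267 * 0.005264076 = 1.4055 MW

1.4055


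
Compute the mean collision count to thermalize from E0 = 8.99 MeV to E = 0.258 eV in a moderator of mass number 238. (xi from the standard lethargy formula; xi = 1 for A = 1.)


xi = 1 + (A-1)^2/(2A)*ln((A-1)/(A+1)) = 0.008379872 (for A = 238)
n = ln(E0/E) / xi
n = ln(8.99e6 / 0.258) / 0.008379872
n = ln(3.484496e+07) / 0.008379872 = 2072.4

2072.4


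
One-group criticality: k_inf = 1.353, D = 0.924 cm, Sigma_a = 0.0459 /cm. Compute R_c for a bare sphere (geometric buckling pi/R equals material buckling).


L^2 = D / Sigma_a = 0.924 / 0.0459 = 20.13072 cm^2
B_m^2 = (k_inf - 1) / L^2 = (1.353 - 1) / 20.13072 = 0.01753539 /cm^2
For a bare sphere: B_g = pi/R, so R_c = pi / sqrt(B_m^2)
R_c = pi / sqrt(0.01753539) = 23.724 cm

23.724


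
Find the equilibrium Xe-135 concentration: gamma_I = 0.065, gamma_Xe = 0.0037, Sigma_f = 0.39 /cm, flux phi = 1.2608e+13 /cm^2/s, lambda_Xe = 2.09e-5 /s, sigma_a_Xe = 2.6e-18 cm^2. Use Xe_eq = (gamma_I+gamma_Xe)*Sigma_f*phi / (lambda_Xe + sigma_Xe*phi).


Xe_eq = (gamma_I + gamma_Xe) * Sigma_f * phi / (lambda_Xe + sigma_Xe * phi)
Numerator = (0.065 + 0.0037) * 0.39 * 1.2608e+13 = 3.378061e+11
Denominator = 2.09e-5 + 2.6e-18 * 1.2608e+13 = 5.368080e-05
Xe_eq = 3.378061e+11 / 5.368080e-05 = 6.2929e+15 /cm^3

6.2929e+15


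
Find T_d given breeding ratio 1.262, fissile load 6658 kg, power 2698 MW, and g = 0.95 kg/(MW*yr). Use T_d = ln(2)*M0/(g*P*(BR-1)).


Breeding gain G = BR - 1 = 1.262 - 1 = 0.262
Fissile production rate = g * P * G = 0.95 * 2698 * 0.262 = 671.5322 kg/yr
T_d = ln(2) * M0 / (g * P * G)
T_d = ln(2) * 6658 / 671.5322 = 6.8723 yr

6.8723


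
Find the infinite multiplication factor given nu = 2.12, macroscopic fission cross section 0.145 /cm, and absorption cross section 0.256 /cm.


k_inf = nu * Sigma_f / Sigma_a
k_inf = 2.12 * 0.145 / 0.256
k_inf = 1.2008

1.2008


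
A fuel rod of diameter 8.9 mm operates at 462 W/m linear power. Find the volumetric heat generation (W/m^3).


r = D / 2 / 1000 = 8.9 / 2 / 1000 = 0.00445 m
q''' = q' / (pi * r^2)
q''' = 462 / (pi * 0.00445^2)
q''' = 7.4263e+06 W/m^3

7.4263e+06


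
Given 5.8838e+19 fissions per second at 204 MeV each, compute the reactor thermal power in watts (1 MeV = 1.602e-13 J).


P = fission_rate * E_MeV * 1.602e-13
P = 5.8838e+19 * 204 * 1.602e-13
P = 1.9229e+09 W

1.9229e+09


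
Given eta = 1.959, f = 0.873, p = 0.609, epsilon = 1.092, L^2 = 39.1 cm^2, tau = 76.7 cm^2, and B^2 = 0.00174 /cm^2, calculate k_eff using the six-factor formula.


k_inf = eta*f*p*eps = 1.959*0.873*0.609*1.092 = 1.137336
P_TNL = 1/(1 + L^2*B^2) = 1/(1 + 39.1*0.00174) = 0.9362998
P_FNL = exp(-B^2*tau) = exp(-0.00174*76.7) = 0.8750642
k_eff = k_inf * P_TNL * P_FNL = 1.137336 * 0.9362998 * 0.8750642
k_eff = 0.93184

0.93184


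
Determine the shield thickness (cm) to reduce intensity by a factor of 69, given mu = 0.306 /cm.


x = ln(factor) / mu
x = ln(69) / 0.306
x = 13.837 cm

13.837


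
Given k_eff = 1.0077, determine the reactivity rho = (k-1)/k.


rho = (k_eff - 1) / k_eff
rho = (1.0077 - 1) / 1.0077
rho = 0.0076412

0.0076412


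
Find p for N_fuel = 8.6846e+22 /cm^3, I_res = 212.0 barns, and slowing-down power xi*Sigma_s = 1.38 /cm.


p = exp(-N * I * 1e-24 / (xi*Sigma_s))
p = exp(-8.6846e+22 * 212.0 * 1e-24 / 1.38)
p = 1.6063e-06

1.6063e-06


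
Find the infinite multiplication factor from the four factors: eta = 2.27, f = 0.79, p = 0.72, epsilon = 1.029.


k_inf = eta * f * p * epsilon
k_inf = 2.27 * 0.79 * 0.72 * 1.029
k_inf = 1.3286

1.3286


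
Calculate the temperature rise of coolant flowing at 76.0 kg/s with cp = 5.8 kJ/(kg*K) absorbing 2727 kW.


dT = Q / (m_dot * cp)
dT = 2727 / (76.0 * 5.8)
dT = 6.1865 C

6.1865


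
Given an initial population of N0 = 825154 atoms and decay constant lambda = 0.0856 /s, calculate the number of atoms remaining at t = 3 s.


N = N0 * exp(-lambda * t)
N = 825154 * exp(-0.0856 * 3)
N = 638276

638276


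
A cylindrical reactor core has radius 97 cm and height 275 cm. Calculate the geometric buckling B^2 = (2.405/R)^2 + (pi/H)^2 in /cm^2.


B^2 = (2.405/R)^2 + (pi/H)^2
B^2 = (2.405/97)^2 + (pi/275)^2
B^2 = 7.4524e-04 /cm^2

7.4524e-04


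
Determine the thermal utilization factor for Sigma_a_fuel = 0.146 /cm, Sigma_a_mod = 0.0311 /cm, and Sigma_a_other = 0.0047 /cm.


f = Sigma_a_fuel / (Sigma_a_fuel + Sigma_a_mod + Sigma_a_other)
f = 0.146 / (0.146 + 0.0311 + 0.0047)
f = 0.80308

0.80308


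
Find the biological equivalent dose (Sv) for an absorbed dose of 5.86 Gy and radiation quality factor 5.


H = D * Q
H = 5.86 * 5
H = 29.300 Sv

29.300


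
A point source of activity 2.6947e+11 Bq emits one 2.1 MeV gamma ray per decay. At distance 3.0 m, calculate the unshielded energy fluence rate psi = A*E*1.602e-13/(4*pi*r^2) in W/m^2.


psi = A * E * 1.602e-13 / (4*pi*r^2)
psi = 2.6947e+11 * 2.1 * 1.602e-13 / (4*pi*3.0^2)
psi = 8.0157e-04 W/m^2

8.0157e-04


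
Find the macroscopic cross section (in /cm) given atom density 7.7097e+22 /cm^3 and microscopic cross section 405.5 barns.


Sigma = N * sigma_barns * 1e-24
Sigma = 7.7097e+22 * 405.5 * 1e-24
Sigma = 31.263 /cm

31.263


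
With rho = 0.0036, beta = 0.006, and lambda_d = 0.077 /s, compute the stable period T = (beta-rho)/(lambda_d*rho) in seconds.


T = (beta - rho) / (lambda_d * rho)
T = (0.006 - 0.0036) / (0.077 * 0.0036)
T = 8.6580 s

8.6580


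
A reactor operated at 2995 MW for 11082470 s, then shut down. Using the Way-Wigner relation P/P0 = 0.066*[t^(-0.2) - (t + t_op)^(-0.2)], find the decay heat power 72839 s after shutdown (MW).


P/P0 = 0.066 * [t^(-0.2) - (t + t_op)^(-0.2)]
P/P0 = 0.066 * [72839^(-0.2) - (72839 + 11082470)^(-0.2)]
P/P0 = 0.066 * [0.1065436 - 0.03894966] = 0.004461200
P = 2995 * 0.004461200 = 13.361 MW

13.361


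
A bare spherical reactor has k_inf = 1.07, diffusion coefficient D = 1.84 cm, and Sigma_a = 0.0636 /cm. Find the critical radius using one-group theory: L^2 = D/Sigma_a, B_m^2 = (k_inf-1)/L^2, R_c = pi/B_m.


L^2 = D / Sigma_a = 1.84 / 0.0636 = 28.93082 cm^2
B_m^2 = (k_inf - 1) / L^2 = (1.07 - 1) / 28.93082 = 0.002419565 /cm^2
For a bare sphere: B_g = pi/R, so R_c = pi / sqrt(B_m^2)
R_c = pi / sqrt(0.002419565) = 63.868 cm

63.868


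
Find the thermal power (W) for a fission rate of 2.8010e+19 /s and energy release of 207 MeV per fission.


P = fission_rate * E_MeV * 1.602e-13
P = 2.8010e+19 * 207 * 1.602e-13
P = 9.2885e+08 W

9.2885e+08


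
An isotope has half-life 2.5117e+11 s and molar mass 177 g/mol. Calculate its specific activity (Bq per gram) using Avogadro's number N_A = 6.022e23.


lambda = ln(2) / t_half = ln(2) / 2.5117e+11 = 2.759673e-12 /s
SA = lambda * N_A / M
SA = 2.759673e-12 * 6.022e23 / 177
SA = 9.3891e+09 Bq/g

9.3891e+09


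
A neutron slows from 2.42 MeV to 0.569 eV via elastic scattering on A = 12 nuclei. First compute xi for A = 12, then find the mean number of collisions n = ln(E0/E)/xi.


xi = 1 + (A-1)^2/(2A)*ln((A-1)/(A+1)) = 0.1577690 (for A = 12)
n = ln(E0/E) / xi
n = ln(2.42e6 / 0.569) / 0.1577690
n = ln(4.253076e+06) / 0.1577690 = 96.744

96.744


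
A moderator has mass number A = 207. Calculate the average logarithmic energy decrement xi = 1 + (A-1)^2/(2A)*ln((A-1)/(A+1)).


xi = 1 + (A-1)^2/(2A) * ln((A-1)/(A+1))
xi = 1 + (207-1)^2/(2*207) * ln((207-1)/(207 +1))
xi = 0.0096308

0.0096308


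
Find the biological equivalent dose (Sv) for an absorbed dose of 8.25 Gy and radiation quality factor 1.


H = D * Q
H = 8.25 * 1
H = 8.2500 Sv

8.2500


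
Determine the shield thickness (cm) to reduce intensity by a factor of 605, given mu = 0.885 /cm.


x = ln(factor) / mu
x = ln(605) / 0.885
x = 7.2375 cm

7.2375


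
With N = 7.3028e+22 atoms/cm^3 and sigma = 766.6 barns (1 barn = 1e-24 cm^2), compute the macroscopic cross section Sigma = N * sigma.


Sigma = N * sigma_barns * 1e-24
Sigma = 7.3028e+22 * 766.6 * 1e-24
Sigma = 55.983 /cm

55.983


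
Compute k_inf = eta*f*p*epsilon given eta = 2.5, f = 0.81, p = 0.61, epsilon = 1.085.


k_inf = eta * f * p * epsilon
k_inf = 2.5 * 0.81 * 0.61 * 1.085
k_inf = 1.3402

1.3402


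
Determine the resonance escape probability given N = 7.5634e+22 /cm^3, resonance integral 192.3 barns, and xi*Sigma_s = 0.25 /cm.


p = exp(-N * I * 1e-24 / (xi*Sigma_s))
p = exp(-7.5634e+22 * 192.3 * 1e-24 / 0.25)
p = 5.4170e-26

5.4170e-26


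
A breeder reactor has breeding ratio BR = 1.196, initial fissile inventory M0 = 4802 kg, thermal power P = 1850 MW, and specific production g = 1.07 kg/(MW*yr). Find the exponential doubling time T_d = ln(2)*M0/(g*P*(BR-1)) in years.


Breeding gain G = BR - 1 = 1.196 - 1 = 0.196
Fissile production rate = g * P * G = 1.07 * 1850 * 0.196 = 387.982 kg/yr
T_d = ln(2) * M0 / (g * P * G)
T_d = ln(2) * 4802 / 387.982 = 8.5790 yr

8.5790


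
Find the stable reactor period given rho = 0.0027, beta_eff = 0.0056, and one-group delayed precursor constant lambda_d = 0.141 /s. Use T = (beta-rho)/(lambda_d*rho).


T = (beta - rho) / (lambda_d * rho)
T = (0.0056 - 0.0027) / (0.141 * 0.0027)
T = 7.6175 s

7.6175


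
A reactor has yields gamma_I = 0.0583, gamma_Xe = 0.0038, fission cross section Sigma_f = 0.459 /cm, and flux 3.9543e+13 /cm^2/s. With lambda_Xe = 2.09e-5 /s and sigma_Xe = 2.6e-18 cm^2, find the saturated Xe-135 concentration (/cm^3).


Xe_eq = (gamma_I + gamma_Xe) * Sigma_f * phi / (lambda_Xe + sigma_Xe * phi)
Numerator = (0.0583 + 0.0038) * 0.459 * 3.9543e+13 = 1.127130e+12
Denominator = 2.09e-5 + 2.6e-18 * 3.9543e+13 = 1.237118e-04
Xe_eq = 1.127130e+12 / 1.237118e-04 = 9.1109e+15 /cm^3

9.1109e+15


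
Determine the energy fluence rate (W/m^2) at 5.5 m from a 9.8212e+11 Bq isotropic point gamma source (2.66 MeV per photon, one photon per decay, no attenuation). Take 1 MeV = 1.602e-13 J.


psi = A * E * 1.602e-13 / (4*pi*r^2)
psi = 9.8212e+11 * 2.66 * 1.602e-13 / (4*pi*5.5^2)
psi = 0.0011010 W/m^2

0.0011010


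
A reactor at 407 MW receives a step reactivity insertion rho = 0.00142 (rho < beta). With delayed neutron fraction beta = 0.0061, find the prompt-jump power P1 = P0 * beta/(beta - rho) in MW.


P1/P0 = beta / (beta - rho)
P1/P0 = 0.0061 / (0.0061 - 0.00142) = 1.303419
P1 = 407 * 1.303419 = 530.49 MW

530.49


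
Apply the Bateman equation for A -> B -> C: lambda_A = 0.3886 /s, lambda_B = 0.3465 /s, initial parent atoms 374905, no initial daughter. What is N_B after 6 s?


N_B(t) = lambda_A * N_A0 / (lambda_B - lambda_A) * [exp(-lambda_A*t) - exp(-lambda_B*t)]
exp(-0.3886*6) = 0.09714020; exp(-0.3465*6) = 0.1250552
N_B = 0.3886 * 374905 / (0.3465 - 0.3886) * (0.09714020 - 0.1250552)
N_B = 96601

96601


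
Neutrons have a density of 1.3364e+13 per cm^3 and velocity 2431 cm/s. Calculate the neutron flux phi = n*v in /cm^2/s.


phi = n * v
phi = 1.3364e+13 * 2431
phi = 3.2488e+16 /cm^2/s

3.2488e+16


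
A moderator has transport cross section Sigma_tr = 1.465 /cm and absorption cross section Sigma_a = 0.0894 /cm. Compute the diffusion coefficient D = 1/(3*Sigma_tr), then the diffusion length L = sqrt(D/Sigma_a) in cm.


D = 1 / (3 * Sigma_tr) = 1 / (3 * 1.465) = 0.2275313 cm
L = sqrt(D / Sigma_a)
L = sqrt(0.2275313 / 0.0894)
L = 1.5953 cm

1.5953


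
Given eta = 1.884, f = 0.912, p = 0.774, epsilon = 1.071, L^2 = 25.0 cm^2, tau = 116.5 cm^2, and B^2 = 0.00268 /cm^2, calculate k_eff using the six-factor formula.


k_inf = eta*f*p*eps = 1.884*0.912*0.774*1.071 = 1.424315
P_TNL = 1/(1 + L^2*B^2) = 1/(1 + 25.0*0.00268) = 0.9372071
P_FNL = exp(-B^2*tau) = exp(-0.00268*116.5) = 0.7318205
k_eff = k_inf * P_TNL * P_FNL = 1.424315 * 0.9372071 * 0.7318205
k_eff = 0.97689

0.97689


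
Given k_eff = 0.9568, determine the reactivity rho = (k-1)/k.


rho = (k_eff - 1) / k_eff
rho = (0.9568 - 1) / 0.9568
rho = -0.045151

-0.045151


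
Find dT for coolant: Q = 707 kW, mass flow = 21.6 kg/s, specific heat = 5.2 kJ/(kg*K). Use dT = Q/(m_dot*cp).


dT = Q / (m_dot * cp)
dT = 707 / (21.6 * 5.2)
dT = 6.2945 C

6.2945


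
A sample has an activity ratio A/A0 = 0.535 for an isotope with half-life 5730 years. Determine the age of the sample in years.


lambda = ln(2) / t_half = ln(2) / 5730 = 1.209681e-04 /yr
t = -ln(A/A0) / lambda
t = -ln(0.535) / 1.209681e-04
t = 5170.7 yr

5170.7


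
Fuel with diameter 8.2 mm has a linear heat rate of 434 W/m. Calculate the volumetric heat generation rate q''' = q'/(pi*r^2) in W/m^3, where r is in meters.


r = D / 2 / 1000 = 8.2 / 2 / 1000 = 0.0041 m
q''' = q' / (pi * r^2)
q''' = 434 / (pi * 0.0041^2)
q''' = 8.2181e+06 W/m^3

8.2181e+06


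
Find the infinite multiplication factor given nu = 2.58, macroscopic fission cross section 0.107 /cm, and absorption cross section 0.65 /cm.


k_inf = nu * Sigma_f / Sigma_a
k_inf = 2.58 * 0.107 / 0.65
k_inf = 0.42471

0.42471


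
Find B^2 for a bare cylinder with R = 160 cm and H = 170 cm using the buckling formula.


B^2 = (2.405/R)^2 + (pi/H)^2
B^2 = (2.405/160)^2 + (pi/170)^2
B^2 = 5.6745e-04 /cm^2

5.6745e-04


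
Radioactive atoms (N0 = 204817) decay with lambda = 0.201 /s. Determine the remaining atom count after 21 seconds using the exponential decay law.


N = N0 * exp(-lambda * t)
N = 204817 * exp(-0.201 * 21)
N = 3007.5

3007.5


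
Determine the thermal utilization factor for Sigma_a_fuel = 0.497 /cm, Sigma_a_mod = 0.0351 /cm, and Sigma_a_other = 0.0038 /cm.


f = Sigma_a_fuel / (Sigma_a_fuel + Sigma_a_mod + Sigma_a_other)
f = 0.497 / (0.497 + 0.0351 + 0.0038)
f = 0.92741

0.92741


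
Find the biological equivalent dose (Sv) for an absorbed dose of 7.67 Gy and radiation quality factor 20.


H = D * Q
H = 7.67 * 20
H = 153.40 Sv

153.40


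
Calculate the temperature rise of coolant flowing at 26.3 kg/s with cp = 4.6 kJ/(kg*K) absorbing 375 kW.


dT = Q / (m_dot * cp)
dT = 375 / (26.3 * 4.6)
dT = 3.0997 C

3.0997


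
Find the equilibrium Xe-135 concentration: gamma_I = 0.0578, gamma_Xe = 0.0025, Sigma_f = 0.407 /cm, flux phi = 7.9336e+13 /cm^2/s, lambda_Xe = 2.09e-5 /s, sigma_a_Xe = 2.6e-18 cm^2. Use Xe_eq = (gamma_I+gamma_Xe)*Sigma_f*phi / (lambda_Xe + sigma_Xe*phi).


Xe_eq = (gamma_I + gamma_Xe) * Sigma_f * phi / (lambda_Xe + sigma_Xe * phi)
Numerator = (0.0578 + 0.0025) * 0.407 * 7.9336e+13 = 1.947072e+12
Denominator = 2.09e-5 + 2.6e-18 * 7.9336e+13 = 2.271736e-04
Xe_eq = 1.947072e+12 / 2.271736e-04 = 8.5709e+15 /cm^3

8.5709e+15


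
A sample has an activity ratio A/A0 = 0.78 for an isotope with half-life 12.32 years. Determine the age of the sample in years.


lambda = ln(2) / t_half = ln(2) / 12.32 = 0.05626195 /yr
t = -ln(A/A0) / lambda
t = -ln(0.78) / 0.05626195
t = 4.4162 yr

4.4162


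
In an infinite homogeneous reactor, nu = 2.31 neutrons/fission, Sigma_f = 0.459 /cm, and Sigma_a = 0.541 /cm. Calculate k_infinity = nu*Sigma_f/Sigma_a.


k_inf = nu * Sigma_f / Sigma_a
k_inf = 2.31 * 0.459 / 0.541
k_inf = 1.9599

1.9599


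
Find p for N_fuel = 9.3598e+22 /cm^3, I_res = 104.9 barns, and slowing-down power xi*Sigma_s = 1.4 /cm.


p = exp(-N * I * 1e-24 / (xi*Sigma_s))
p = exp(-9.3598e+22 * 104.9 * 1e-24 / 1.4)
p = 8.9996e-04

8.9996e-04


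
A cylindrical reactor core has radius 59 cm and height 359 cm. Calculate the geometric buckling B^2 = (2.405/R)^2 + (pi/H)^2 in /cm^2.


B^2 = (2.405/R)^2 + (pi/H)^2
B^2 = (2.405/59)^2 + (pi/359)^2
B^2 = 0.0017382 /cm^2

0.0017382


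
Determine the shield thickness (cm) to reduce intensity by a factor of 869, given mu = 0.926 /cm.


x = ln(factor) / mu
x = ln(869) / 0.926
x = 7.3081 cm

7.3081


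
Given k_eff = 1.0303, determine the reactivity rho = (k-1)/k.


rho = (k_eff - 1) / k_eff
rho = (1.0303 - 1) / 1.0303
rho = 0.029409

0.029409


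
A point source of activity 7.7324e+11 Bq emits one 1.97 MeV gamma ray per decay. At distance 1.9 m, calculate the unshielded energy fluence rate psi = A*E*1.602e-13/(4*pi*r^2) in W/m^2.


psi = A * E * 1.602e-13 / (4*pi*r^2)
psi = 7.7324e+11 * 1.97 * 1.602e-13 / (4*pi*1.9^2)
psi = 0.0053793 W/m^2

0.0053793


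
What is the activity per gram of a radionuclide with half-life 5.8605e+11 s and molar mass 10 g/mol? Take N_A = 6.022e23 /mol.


lambda = ln(2) / t_half = ln(2) / 5.8605e+11 = 1.182744e-12 /s
SA = lambda * N_A / M
SA = 1.182744e-12 * 6.022e23 / 10
SA = 7.1225e+10 Bq/g

7.1225e+10


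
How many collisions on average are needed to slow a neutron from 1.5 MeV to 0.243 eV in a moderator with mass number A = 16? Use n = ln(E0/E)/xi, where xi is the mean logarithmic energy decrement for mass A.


xi = 1 + (A-1)^2/(2A)*ln((A-1)/(A+1)) = 0.1199467 (for A = 16)
n = ln(E0/E) / xi
n = ln(1.5e6 / 0.243) / 0.1199467
n = ln(6.172840e+06) / 0.1199467 = 130.36

130.36


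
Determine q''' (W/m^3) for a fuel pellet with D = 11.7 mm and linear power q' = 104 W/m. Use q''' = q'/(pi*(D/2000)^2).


r = D / 2 / 1000 = 11.7 / 2 / 1000 = 0.00585 m
q''' = q' / (pi * r^2)
q''' = 104 / (pi * 0.00585^2)
q''' = 967323 W/m^3

967323


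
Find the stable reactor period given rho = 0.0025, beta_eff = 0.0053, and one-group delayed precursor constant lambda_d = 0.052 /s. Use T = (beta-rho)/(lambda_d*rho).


T = (beta - rho) / (lambda_d * rho)
T = (0.0053 - 0.0025) / (0.052 * 0.0025)
T = 21.538 s

21.538


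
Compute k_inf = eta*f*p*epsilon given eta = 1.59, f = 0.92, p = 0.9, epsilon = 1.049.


k_inf = eta * f * p * epsilon
k_inf = 1.59 * 0.92 * 0.9 * 1.049
k_inf = 1.3810

1.3810


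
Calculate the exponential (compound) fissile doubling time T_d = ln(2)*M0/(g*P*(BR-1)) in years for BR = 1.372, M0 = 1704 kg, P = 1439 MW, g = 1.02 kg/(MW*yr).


Breeding gain G = BR - 1 = 1.372 - 1 = 0.372
Fissile production rate = g * P * G = 1.02 * 1439 * 0.372 = 546.01416 kg/yr
T_d = ln(2) * M0 / (g * P * G)
T_d = ln(2) * 1704 / 546.01416 = 2.1632 yr

2.1632


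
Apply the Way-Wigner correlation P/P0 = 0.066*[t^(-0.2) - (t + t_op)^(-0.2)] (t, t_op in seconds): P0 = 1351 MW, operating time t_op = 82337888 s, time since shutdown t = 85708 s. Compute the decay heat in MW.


P/P0 = 0.066 * [t^(-0.2) - (t + t_op)^(-0.2)]
P/P0 = 0.066 * [85708^(-0.2) - (85708 + 82337888)^(-0.2)]
P/P0 = 0.066 * [0.1031325 - 0.02610897] = 0.005083553
P = 1351 * 0.005083553 = 6.8679 MW

6.8679


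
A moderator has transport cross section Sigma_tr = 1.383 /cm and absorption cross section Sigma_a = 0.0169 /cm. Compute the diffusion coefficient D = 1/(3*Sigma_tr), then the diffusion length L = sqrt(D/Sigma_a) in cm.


D = 1 / (3 * Sigma_tr) = 1 / (3 * 1.383) = 0.2410219 cm
L = sqrt(D / Sigma_a)
L = sqrt(0.2410219 / 0.0169)
L = 3.7765 cm

3.7765


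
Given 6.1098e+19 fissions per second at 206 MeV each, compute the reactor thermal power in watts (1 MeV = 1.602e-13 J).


P = fission_rate * E_MeV * 1.602e-13
P = 6.1098e+19 * 206 * 1.602e-13
P = 2.0163e+09 W

2.0163e+09


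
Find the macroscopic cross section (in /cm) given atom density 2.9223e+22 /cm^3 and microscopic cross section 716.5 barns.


Sigma = N * sigma_barns * 1e-24
Sigma = 2.9223e+22 * 716.5 * 1e-24
Sigma = 20.938 /cm

20.938


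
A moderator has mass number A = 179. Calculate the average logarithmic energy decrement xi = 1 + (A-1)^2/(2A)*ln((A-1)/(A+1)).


xi = 1 + (A-1)^2/(2A) * ln((A-1)/(A+1))
xi = 1 + (179-1)^2/(2*179) * ln((179-1)/(179 +1))
xi = 0.011132

0.011132


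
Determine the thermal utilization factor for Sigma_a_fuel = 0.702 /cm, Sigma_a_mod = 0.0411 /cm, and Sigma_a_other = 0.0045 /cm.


f = Sigma_a_fuel / (Sigma_a_fuel + Sigma_a_mod + Sigma_a_other)
f = 0.702 / (0.702 + 0.0411 + 0.0045)
f = 0.93900

0.93900


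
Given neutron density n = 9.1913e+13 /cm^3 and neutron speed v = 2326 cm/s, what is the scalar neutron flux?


phi = n * v
phi = 9.1913e+13 * 2326
phi = 2.1379e+17 /cm^2/s

2.1379e+17


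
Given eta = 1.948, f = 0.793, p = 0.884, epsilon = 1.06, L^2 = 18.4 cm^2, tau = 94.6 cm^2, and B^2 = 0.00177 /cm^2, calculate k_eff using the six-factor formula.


k_inf = eta*f*p*eps = 1.948*0.793*0.884*1.06 = 1.447506
P_TNL = 1/(1 + L^2*B^2) = 1/(1 + 18.4*0.00177) = 0.9684592
P_FNL = exp(-B^2*tau) = exp(-0.00177*94.6) = 0.8458257
k_eff = k_inf * P_TNL * P_FNL = 1.447506 * 0.9684592 * 0.8458257
k_eff = 1.1857

1.1857


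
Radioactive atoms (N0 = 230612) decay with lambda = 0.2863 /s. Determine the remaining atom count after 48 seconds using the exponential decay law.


N = N0 * exp(-lambda * t)
N = 230612 * exp(-0.2863 * 48)
N = 0.24810

0.24810


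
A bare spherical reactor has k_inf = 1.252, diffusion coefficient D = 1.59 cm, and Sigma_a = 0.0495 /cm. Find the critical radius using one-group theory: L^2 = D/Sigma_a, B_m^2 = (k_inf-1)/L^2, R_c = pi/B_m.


L^2 = D / Sigma_a = 1.59 / 0.0495 = 32.12121 cm^2
B_m^2 = (k_inf - 1) / L^2 = (1.252 - 1) / 32.12121 = 0.007845284 /cm^2
For a bare sphere: B_g = pi/R, so R_c = pi / sqrt(B_m^2)
R_c = pi / sqrt(0.007845284) = 35.469 cm

35.469
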